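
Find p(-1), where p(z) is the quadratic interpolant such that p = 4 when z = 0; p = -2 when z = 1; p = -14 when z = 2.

Evaluate each Lagrange basis at z = -1:
L_0(-1) = (-2)·(-3)/[(-1)·(-2)] = 3
L_1(-1) = (-1)·(-3)/[(1)·(-1)] = -3
L_2(-1) = (-1)·(-2)/[(2)·(1)] = 1
Sum: 4·(3) + (-2)·(-3) + (-14)·(1) = 4

4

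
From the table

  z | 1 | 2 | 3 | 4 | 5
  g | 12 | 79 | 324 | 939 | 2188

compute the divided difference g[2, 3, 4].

g[2,3] = (324 - 79) / (3 - 2) = 245
g[3,4] = (939 - 324) / (4 - 3) = 615
g[2,3,4] = (615 - 245) / (4 - 2) = 185

185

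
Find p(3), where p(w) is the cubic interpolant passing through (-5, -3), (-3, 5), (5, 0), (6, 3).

L_0(3) = (6)·(-2)·(-3)/[(-2)·(-10)·(-11)] = -9/55
L_1(3) = (8)·(-2)·(-3)/[(2)·(-8)·(-9)] = 1/3
L_2(3) = (8)·(6)·(-3)/[(10)·(8)·(-1)] = 9/5
L_3(3) = (8)·(6)·(-2)/[(11)·(9)·(1)] = -32/33
Sum: (-3)·(-9/55) + 5·(1/3) + 0 + 3·(-32/33) = -124/165

-124/165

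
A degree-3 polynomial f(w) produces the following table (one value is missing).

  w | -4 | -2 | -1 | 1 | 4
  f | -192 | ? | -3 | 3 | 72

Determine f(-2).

The 4 known values determine f uniquely (degree ≤ 3).
L_0(-2) = (-1)·(-3)·(-6)/[(-3)·(-5)·(-8)] = 3/20
L_1(-2) = (2)·(-3)·(-6)/[(3)·(-2)·(-5)] = 6/5
L_2(-2) = (2)·(-1)·(-6)/[(5)·(2)·(-3)] = -2/5
L_3(-2) = (2)·(-1)·(-3)/[(8)·(5)·(3)] = 1/20
Sum: (-192)·(3/20) + (-3)·(6/5) + 3·(-2/5) + 72·(1/20) = -30

-30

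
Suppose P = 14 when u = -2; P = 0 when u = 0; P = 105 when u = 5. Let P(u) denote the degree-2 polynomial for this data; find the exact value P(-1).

L_0(-1) = (-1)·(-6)/[(-2)·(-7)] = 3/7
L_1(-1) = (1)·(-6)/[(2)·(-5)] = 3/5
L_2(-1) = (1)·(-1)/[(7)·(5)] = -1/35
Sum: 14·(3/7) + 0 + 105·(-1/35) = 3

3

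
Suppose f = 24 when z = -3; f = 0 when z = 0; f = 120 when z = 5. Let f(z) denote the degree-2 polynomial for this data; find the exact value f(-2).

Evaluate each Lagrange basis at z = -2:
L_0(-2) = (-2)·(-7)/[(-3)·(-8)] = 7/12
L_1(-2) = (1)·(-7)/[(3)·(-5)] = 7/15
L_2(-2) = (1)·(-2)/[(8)·(5)] = -1/20
Sum: 24·(7/12) + 0 + 120·(-1/20) = 8

8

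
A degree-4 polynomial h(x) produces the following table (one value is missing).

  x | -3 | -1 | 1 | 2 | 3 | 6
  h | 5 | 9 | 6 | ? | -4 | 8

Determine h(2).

The 5 known values determine h uniquely (degree ≤ 4).
Evaluate each Lagrange basis at x = 2:
L_0(2) = (3)·(1)·(-1)·(-4)/[(-2)·(-4)·(-6)·(-9)] = 1/36
L_1(2) = (5)·(1)·(-1)·(-4)/[(2)·(-2)·(-4)·(-7)] = -5/28
L_2(2) = (5)·(3)·(-1)·(-4)/[(4)·(2)·(-2)·(-5)] = 3/4
L_3(2) = (5)·(3)·(1)·(-4)/[(6)·(4)·(2)·(-3)] = 5/12
L_4(2) = (5)·(3)·(1)·(-1)/[(9)·(7)·(5)·(3)] = -1/63
Sum: 5·(1/36) + 9·(-5/28) + 6·(3/4) + (-4)·(5/12) + 8·(-1/63) = 26/21

26/21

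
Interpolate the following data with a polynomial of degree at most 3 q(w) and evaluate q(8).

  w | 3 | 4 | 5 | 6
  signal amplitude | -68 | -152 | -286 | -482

Using Newton's divided-difference form:
q[3,4] = (-152 - (-68)) / (4 - 3) = -84
q[4,5] = (-286 - (-152)) / (5 - 4) = -134
q[5,6] = (-482 - (-286)) / (6 - 5) = -196
q[3,4,5] = (-134 - (-84)) / (5 - 3) = -25
q[4,5,6] = (-196 - (-134)) / (6 - 4) = -31
q[3,4,5,6] = (-31 - (-25)) / (6 - 3) = -2
q(8) = -68 + (-84)·(5) + (-25)·(5)·(4) + (-2)·(5)·(4)·(3) = -1108

-1108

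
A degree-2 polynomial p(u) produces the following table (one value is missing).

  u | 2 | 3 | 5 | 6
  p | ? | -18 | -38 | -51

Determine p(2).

-11

The 3 known values determine p uniquely (degree ≤ 2).
Evaluate each Lagrange basis at u = 2:
L_0(2) = (-3)·(-4)/[(-2)·(-3)] = 2
L_1(2) = (-1)·(-4)/[(2)·(-1)] = -2
L_2(2) = (-1)·(-3)/[(3)·(1)] = 1
Sum: (-18)·(2) + (-38)·(-2) + (-51)·(1) = -11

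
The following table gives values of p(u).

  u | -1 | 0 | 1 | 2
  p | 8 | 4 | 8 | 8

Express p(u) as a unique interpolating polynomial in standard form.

p(u) = -2u^3 + 4u^2 + 2u + 4

L_0(u) = u(u - 1)(u - 2) / [-6] = -(1/6)u^3 + (1/2)u^2 - (1/3)u
L_1(u) = (u + 1)(u - 1)(u - 2) / [2] = (1/2)u^3 - u^2 - (1/2)u + 1
L_2(u) = (u + 1)u(u - 2) / [-2] = -(1/2)u^3 + (1/2)u^2 + u
L_3(u) = (u + 1)u(u - 1) / [6] = (1/6)u^3 - (1/6)u
p(u) = 8·L_0 + 4·L_1 + 8·L_2 + 8·L_3
  8·L_0(u) = -(4/3)u^3 + 4u^2 - (8/3)u
  4·L_1(u) = 2u^3 - 4u^2 - 2u + 4
  8·L_2(u) = -4u^3 + 4u^2 + 8u
  8·L_3(u) = (4/3)u^3 - (4/3)u
Adding term by term: -2u^3 + 4u^2 + 2u + 4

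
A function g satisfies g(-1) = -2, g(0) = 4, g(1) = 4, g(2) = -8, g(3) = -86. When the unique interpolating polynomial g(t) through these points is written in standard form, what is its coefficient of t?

L_0(t) = t(t - 1)(t - 2)(t - 3) / [24] = (1/24)t^4 - (1/4)t^3 + (11/24)t^2 - (1/4)t
L_1(t) = (t + 1)(t - 1)(t - 2)(t - 3) / [-6] = -(1/6)t^4 + (5/6)t^3 - (5/6)t^2 - (5/6)t + 1
L_2(t) = (t + 1)t(t - 2)(t - 3) / [4] = (1/4)t^4 - t^3 + (1/4)t^2 + (3/2)t
L_3(t) = (t + 1)t(t - 1)(t - 3) / [-6] = -(1/6)t^4 + (1/2)t^3 + (1/6)t^2 - (1/2)t
L_4(t) = (t + 1)t(t - 1)(t - 2) / [24] = (1/24)t^4 - (1/12)t^3 - (1/24)t^2 + (1/12)t
g(t) = (-2)·L_0 + 4·L_1 + 4·L_2 + (-8)·L_3 + (-86)·L_4
Only the coefficient of t is needed; take it from each L_i and combine:
(-2)·(-1/4) + 4·(-5/6) + 4·(3/2) + (-8)·(-1/2) + (-86)·(1/12) = 0

0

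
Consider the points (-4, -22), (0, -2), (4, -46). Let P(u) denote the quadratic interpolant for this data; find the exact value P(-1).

-1

Using Newton's divided-difference form:
P[-4,0] = (-2 - (-22)) / (0 - (-4)) = 5
P[0,4] = (-46 - (-2)) / (4 - 0) = -11
P[-4,0,4] = (-11 - 5) / (4 - (-4)) = -2
P(-1) = -22 + 5·(3) + (-2)·(3)·(-1) = -1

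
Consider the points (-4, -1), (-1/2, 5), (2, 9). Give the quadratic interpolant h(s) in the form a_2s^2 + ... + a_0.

L_0(s) = (s + 1/2)(s - 2) / [21] = (1/21)s^2 - (1/14)s - 1/21
L_1(s) = (s + 4)(s - 2) / [-35/4] = -(4/35)s^2 - (8/35)s + 32/35
L_2(s) = (s + 4)(s + 1/2) / [15] = (1/15)s^2 + (3/10)s + 2/15
h(s) = (-1)·L_0 + 5·L_1 + 9·L_2
  (-1)·L_0(s) = -(1/21)s^2 + (1/14)s + 1/21
  5·L_1(s) = -(4/7)s^2 - (8/7)s + 32/7
  9·L_2(s) = (3/5)s^2 + (27/10)s + 6/5
Adding term by term: -(2/105)s^2 + (57/35)s + 611/105

h(s) = -(2/105)s^2 + (57/35)s + 611/105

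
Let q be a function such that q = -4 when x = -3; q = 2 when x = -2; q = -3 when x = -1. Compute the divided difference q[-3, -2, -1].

q[-3,-2] = (2 - (-4)) / (-2 - (-3)) = 6
q[-2,-1] = (-3 - 2) / (-1 - (-2)) = -5
q[-3,-2,-1] = (-5 - 6) / (-1 - (-3)) = -11/2

-11/2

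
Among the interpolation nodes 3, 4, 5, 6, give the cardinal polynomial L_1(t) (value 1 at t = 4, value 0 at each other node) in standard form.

L_1(t) = (1/2)t^3 - 7t^2 + (63/2)t - 45

L_1(t) = (t - 3)(t - 5)(t - 6) / [(1)·(-1)·(-2)]
       = (t^3 - 14t^2 + 63t - 90) / (2)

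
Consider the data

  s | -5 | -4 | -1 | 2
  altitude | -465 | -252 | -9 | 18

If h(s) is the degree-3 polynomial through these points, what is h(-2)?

-42

Evaluate each Lagrange basis at s = -2:
L_0(-2) = (2)·(-1)·(-4)/[(-1)·(-4)·(-7)] = -2/7
L_1(-2) = (3)·(-1)·(-4)/[(1)·(-3)·(-6)] = 2/3
L_2(-2) = (3)·(2)·(-4)/[(4)·(3)·(-3)] = 2/3
L_3(-2) = (3)·(2)·(-1)/[(7)·(6)·(3)] = -1/21
Sum: (-465)·(-2/7) + (-252)·(2/3) + (-9)·(2/3) + 18·(-1/21) = -42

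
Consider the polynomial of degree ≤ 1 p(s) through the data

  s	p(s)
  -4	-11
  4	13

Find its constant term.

1

L_0(s) = (s - 4) / [-8] = -(1/8)s + 1/2
L_1(s) = (s + 4) / [8] = (1/8)s + 1/2
p(s) = (-11)·L_0 + 13·L_1
Only the constant term is needed; take it from each L_i and combine:
(-11)·(1/2) + 13·(1/2) = 1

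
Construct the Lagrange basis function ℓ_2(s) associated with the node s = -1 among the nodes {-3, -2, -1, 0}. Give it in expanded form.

ℓ_2(s) = (s + 3)(s + 2)s / [(2)·(1)·(-1)]
       = (s^3 + 5s^2 + 6s) / (-2)

ℓ_2(s) = -(1/2)s^3 - (5/2)s^2 - 3s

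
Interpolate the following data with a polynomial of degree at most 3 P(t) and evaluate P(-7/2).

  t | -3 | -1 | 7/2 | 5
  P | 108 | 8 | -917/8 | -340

1309/8

L_0(-7/2) = (-5/2)·(-7)·(-17/2)/[(-2)·(-13/2)·(-8)] = 595/416
L_1(-7/2) = (-1/2)·(-7)·(-17/2)/[(2)·(-9/2)·(-6)] = -119/216
L_2(-7/2) = (-1/2)·(-5/2)·(-17/2)/[(13/2)·(9/2)·(-3/2)] = 85/351
L_3(-7/2) = (-1/2)·(-5/2)·(-7)/[(8)·(6)·(3/2)] = -35/288
Sum: 108·(595/416) + 8·(-119/216) + (-917/8)·(85/351) + (-340)·(-35/288) = 1309/8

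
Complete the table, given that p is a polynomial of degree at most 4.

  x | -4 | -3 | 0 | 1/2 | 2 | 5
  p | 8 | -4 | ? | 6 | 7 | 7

The 5 known values determine p uniquely (degree ≤ 4).
Evaluate each Lagrange basis at x = 0:
L_0(0) = (3)·(-1/2)·(-2)·(-5)/[(-1)·(-9/2)·(-6)·(-9)] = -5/81
L_1(0) = (4)·(-1/2)·(-2)·(-5)/[(1)·(-7/2)·(-5)·(-8)] = 1/7
L_2(0) = (4)·(3)·(-2)·(-5)/[(9/2)·(7/2)·(-3/2)·(-9/2)] = 640/567
L_3(0) = (4)·(3)·(-1/2)·(-5)/[(6)·(5)·(3/2)·(-3)] = -2/9
L_4(0) = (4)·(3)·(-1/2)·(-2)/[(9)·(8)·(9/2)·(3)] = 1/81
Sum: 8·(-5/81) + (-4)·(1/7) + 6·(640/567) + 7·(-2/9) + 7·(1/81) = 89/21

89/21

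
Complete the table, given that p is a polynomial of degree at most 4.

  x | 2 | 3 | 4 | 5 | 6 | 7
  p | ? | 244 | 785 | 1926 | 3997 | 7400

The 5 known values determine p uniquely (degree ≤ 4).
Evaluate each Lagrange basis at x = 2:
L_0(2) = (-2)·(-3)·(-4)·(-5)/[(-1)·(-2)·(-3)·(-4)] = 5
L_1(2) = (-1)·(-3)·(-4)·(-5)/[(1)·(-1)·(-2)·(-3)] = -10
L_2(2) = (-1)·(-2)·(-4)·(-5)/[(2)·(1)·(-1)·(-2)] = 10
L_3(2) = (-1)·(-2)·(-3)·(-5)/[(3)·(2)·(1)·(-1)] = -5
L_4(2) = (-1)·(-2)·(-3)·(-4)/[(4)·(3)·(2)·(1)] = 1
Sum: 244·(5) + 785·(-10) + 1926·(10) + 3997·(-5) + 7400·(1) = 45

45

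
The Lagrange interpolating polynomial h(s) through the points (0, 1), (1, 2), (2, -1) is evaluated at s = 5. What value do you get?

-34

Evaluate each Lagrange basis at s = 5:
L_0(5) = (4)·(3)/[(-1)·(-2)] = 6
L_1(5) = (5)·(3)/[(1)·(-1)] = -15
L_2(5) = (5)·(4)/[(2)·(1)] = 10
Sum: 1·(6) + 2·(-15) + (-1)·(10) = -34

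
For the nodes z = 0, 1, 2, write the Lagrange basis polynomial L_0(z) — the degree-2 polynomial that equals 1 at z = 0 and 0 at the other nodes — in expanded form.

L_0(z) = (1/2)z^2 - (3/2)z + 1

L_0(z) = (z - 1)(z - 2) / [(-1)·(-2)]
       = (z^2 - 3z + 2) / (2)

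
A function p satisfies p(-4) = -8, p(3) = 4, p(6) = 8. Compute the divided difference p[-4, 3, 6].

p[-4,3] = (4 - (-8)) / (3 - (-4)) = 12/7
p[3,6] = (8 - 4) / (6 - 3) = 4/3
p[-4,3,6] = (4/3 - 12/7) / (6 - (-4)) = -4/105

-4/105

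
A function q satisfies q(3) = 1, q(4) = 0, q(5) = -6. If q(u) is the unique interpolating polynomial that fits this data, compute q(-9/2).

Using Newton's divided-difference form:
q[3,4] = (0 - 1) / (4 - 3) = -1
q[4,5] = (-6 - 0) / (5 - 4) = -6
q[3,4,5] = (-6 - (-1)) / (5 - 3) = -5/2
q(-9/2) = 1 + (-1)·(-15/2) + (-5/2)·(-15/2)·(-17/2) = -1207/8

-1207/8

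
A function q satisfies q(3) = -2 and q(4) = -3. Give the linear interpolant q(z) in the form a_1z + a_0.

Build the Lagrange basis polynomials:
L_0(z) = (z - 4) / [-1] = -z + 4
L_1(z) = (z - 3) / [1] = z - 3
q(z) = (-2)·L_0 + (-3)·L_1
  (-2)·L_0(z) = 2z - 8
  (-3)·L_1(z) = -3z + 9
Adding term by term: -z + 1

q(z) = -z + 1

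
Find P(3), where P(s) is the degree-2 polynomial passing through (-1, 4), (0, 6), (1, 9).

18

Evaluate each Lagrange basis at s = 3:
L_0(3) = (3)·(2)/[(-1)·(-2)] = 3
L_1(3) = (4)·(2)/[(1)·(-1)] = -8
L_2(3) = (4)·(3)/[(2)·(1)] = 6
Sum: 4·(3) + 6·(-8) + 9·(6) = 18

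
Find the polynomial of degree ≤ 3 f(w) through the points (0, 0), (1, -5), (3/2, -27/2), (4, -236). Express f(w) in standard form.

f(w) = -4w^3 + 2w^2 - 3w

Newton's divided differences:
f[0,1] = (-5 - 0) / (1 - 0) = -5
f[1,3/2] = (-27/2 - (-5)) / (3/2 - 1) = -17
f[3/2,4] = (-236 - (-27/2)) / (4 - 3/2) = -89
f[0,1,3/2] = (-17 - (-5)) / (3/2 - 0) = -8
f[1,3/2,4] = (-89 - (-17)) / (4 - 1) = -24
f[0,1,3/2,4] = (-24 - (-8)) / (4 - 0) = -4
f(w) = (-5)·w + (-8)·w(w - 1) + (-4)·w(w - 1)(w - 3/2)
Expanding: f(w) = -4w^3 + 2w^2 - 3w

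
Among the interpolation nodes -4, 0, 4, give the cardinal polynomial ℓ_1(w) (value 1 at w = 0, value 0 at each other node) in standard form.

ℓ_1(w) = (w + 4)(w - 4) / [(4)·(-4)]
       = (w^2 - 16) / (-16)

ℓ_1(w) = -(1/16)w^2 + 1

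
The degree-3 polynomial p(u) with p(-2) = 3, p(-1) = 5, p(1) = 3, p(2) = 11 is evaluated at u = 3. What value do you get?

Evaluate each Lagrange basis at u = 3:
L_0(3) = (4)·(2)·(1)/[(-1)·(-3)·(-4)] = -2/3
L_1(3) = (5)·(2)·(1)/[(1)·(-2)·(-3)] = 5/3
L_2(3) = (5)·(4)·(1)/[(3)·(2)·(-1)] = -10/3
L_3(3) = (5)·(4)·(2)/[(4)·(3)·(1)] = 10/3
Sum: 3·(-2/3) + 5·(5/3) + 3·(-10/3) + 11·(10/3) = 33

33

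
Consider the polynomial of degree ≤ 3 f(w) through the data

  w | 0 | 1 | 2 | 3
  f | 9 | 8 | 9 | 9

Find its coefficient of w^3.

-1/2

L_0(w) = (w - 1)(w - 2)(w - 3) / [-6] = -(1/6)w^3 + w^2 - (11/6)w + 1
L_1(w) = w(w - 2)(w - 3) / [2] = (1/2)w^3 - (5/2)w^2 + 3w
L_2(w) = w(w - 1)(w - 3) / [-2] = -(1/2)w^3 + 2w^2 - (3/2)w
L_3(w) = w(w - 1)(w - 2) / [6] = (1/6)w^3 - (1/2)w^2 + (1/3)w
f(w) = 9·L_0 + 8·L_1 + 9·L_2 + 9·L_3
Only the coefficient of w^3 is needed; take it from each L_i and combine:
9·(-1/6) + 8·(1/2) + 9·(-1/2) + 9·(1/6) = -1/2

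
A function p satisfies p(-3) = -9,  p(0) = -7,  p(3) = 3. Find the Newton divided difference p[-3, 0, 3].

p[-3,0] = (-7 - (-9)) / (0 - (-3)) = 2/3
p[0,3] = (3 - (-7)) / (3 - 0) = 10/3
p[-3,0,3] = (10/3 - 2/3) / (3 - (-3)) = 4/9

4/9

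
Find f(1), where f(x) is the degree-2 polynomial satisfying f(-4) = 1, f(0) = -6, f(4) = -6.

-213/32

Using Newton's divided-difference form:
f[-4,0] = (-6 - 1) / (0 - (-4)) = -7/4
f[0,4] = (-6 - (-6)) / (4 - 0) = 0
f[-4,0,4] = (0 - (-7/4)) / (4 - (-4)) = 7/32
f(1) = 1 + (-7/4)·(5) + (7/32)·(5)·(1) = -213/32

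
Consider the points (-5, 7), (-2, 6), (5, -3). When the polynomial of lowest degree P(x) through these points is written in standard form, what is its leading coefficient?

The leading coefficient equals the top divided difference P[-5,-2,5].
P[-5,-2] = (6 - 7) / (-2 - (-5)) = -1/3
P[-2,5] = (-3 - 6) / (5 - (-2)) = -9/7
P[-5,-2,5] = (-9/7 - (-1/3)) / (5 - (-5)) = -2/21

-2/21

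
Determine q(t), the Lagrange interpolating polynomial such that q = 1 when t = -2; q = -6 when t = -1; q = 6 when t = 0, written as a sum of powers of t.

q(t) = (19/2)t^2 + (43/2)t + 6

L_0(t) = (t + 1)t / [2] = (1/2)t^2 + (1/2)t
L_1(t) = (t + 2)t / [-1] = -t^2 - 2t
L_2(t) = (t + 2)(t + 1) / [2] = (1/2)t^2 + (3/2)t + 1
q(t) = 1·L_0 + (-6)·L_1 + 6·L_2
  1·L_0(t) = (1/2)t^2 + (1/2)t
  (-6)·L_1(t) = 6t^2 + 12t
  6·L_2(t) = 3t^2 + 9t + 6
Adding term by term: (19/2)t^2 + (43/2)t + 6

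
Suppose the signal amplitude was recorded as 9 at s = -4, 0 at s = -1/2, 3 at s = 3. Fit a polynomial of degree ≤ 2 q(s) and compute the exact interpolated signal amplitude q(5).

495/49

Evaluate each Lagrange basis at s = 5:
L_0(5) = (11/2)·(2)/[(-7/2)·(-7)] = 22/49
L_1(5) = (9)·(2)/[(7/2)·(-7/2)] = -72/49
L_2(5) = (9)·(11/2)/[(7)·(7/2)] = 99/49
Sum: 9·(22/49) + 0 + 3·(99/49) = 495/49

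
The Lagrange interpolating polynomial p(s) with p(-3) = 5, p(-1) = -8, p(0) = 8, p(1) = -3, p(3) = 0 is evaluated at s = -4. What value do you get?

581/3

L_0(-4) = (-3)·(-4)·(-5)·(-7)/[(-2)·(-3)·(-4)·(-6)] = 35/12
L_1(-4) = (-1)·(-4)·(-5)·(-7)/[(2)·(-1)·(-2)·(-4)] = -35/4
L_2(-4) = (-1)·(-3)·(-5)·(-7)/[(3)·(1)·(-1)·(-3)] = 35/3
L_3(-4) = (-1)·(-3)·(-4)·(-7)/[(4)·(2)·(1)·(-2)] = -21/4
L_4(-4) = (-1)·(-3)·(-4)·(-5)/[(6)·(4)·(3)·(2)] = 5/12
Sum: 5·(35/12) + (-8)·(-35/4) + 8·(35/3) + (-3)·(-21/4) + 0 = 581/3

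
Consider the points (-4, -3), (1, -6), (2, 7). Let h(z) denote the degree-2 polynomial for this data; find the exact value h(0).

-217/15

Using Newton's divided-difference form:
h[-4,1] = (-6 - (-3)) / (1 - (-4)) = -3/5
h[1,2] = (7 - (-6)) / (2 - 1) = 13
h[-4,1,2] = (13 - (-3/5)) / (2 - (-4)) = 34/15
h(0) = -3 + (-3/5)·(4) + (34/15)·(4)·(-1) = -217/15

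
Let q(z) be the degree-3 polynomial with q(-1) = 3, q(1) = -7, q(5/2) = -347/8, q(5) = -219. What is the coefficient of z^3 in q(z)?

The leading coefficient equals the top divided difference q[-1,1,5/2,5].
q[-1,1] = (-7 - 3) / (1 - (-1)) = -5
q[1,5/2] = (-347/8 - (-7)) / (5/2 - 1) = -97/4
q[5/2,5] = (-219 - (-347/8)) / (5 - 5/2) = -281/4
q[-1,1,5/2] = (-97/4 - (-5)) / (5/2 - (-1)) = -11/2
q[1,5/2,5] = (-281/4 - (-97/4)) / (5 - 1) = -23/2
q[-1,1,5/2,5] = (-23/2 - (-11/2)) / (5 - (-1)) = -1

-1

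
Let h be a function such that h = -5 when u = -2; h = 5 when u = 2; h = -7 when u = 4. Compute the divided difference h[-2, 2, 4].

h[-2,2] = (5 - (-5)) / (2 - (-2)) = 5/2
h[2,4] = (-7 - 5) / (4 - 2) = -6
h[-2,2,4] = (-6 - 5/2) / (4 - (-2)) = -17/12

-17/12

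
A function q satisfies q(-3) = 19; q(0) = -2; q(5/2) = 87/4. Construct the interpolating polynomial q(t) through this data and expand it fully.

q(t) = 3t^2 + 2t - 2

Build the Lagrange basis polynomials:
L_0(t) = t(t - 5/2) / [33/2] = (2/33)t^2 - (5/33)t
L_1(t) = (t + 3)(t - 5/2) / [-15/2] = -(2/15)t^2 - (1/15)t + 1
L_2(t) = (t + 3)t / [55/4] = (4/55)t^2 + (12/55)t
q(t) = 19·L_0 + (-2)·L_1 + (87/4)·L_2
  19·L_0(t) = (38/33)t^2 - (95/33)t
  (-2)·L_1(t) = (4/15)t^2 + (2/15)t - 2
  (87/4)·L_2(t) = (87/55)t^2 + (261/55)t
Adding term by term: 3t^2 + 2t - 2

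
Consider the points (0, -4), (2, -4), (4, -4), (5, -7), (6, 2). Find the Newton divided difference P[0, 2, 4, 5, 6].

P[0,2] = (-4 - (-4)) / (2 - 0) = 0
P[2,4] = (-4 - (-4)) / (4 - 2) = 0
P[4,5] = (-7 - (-4)) / (5 - 4) = -3
P[5,6] = (2 - (-7)) / (6 - 5) = 9
P[0,2,4] = (0 - 0) / (4 - 0) = 0
P[2,4,5] = (-3 - 0) / (5 - 2) = -1
P[4,5,6] = (9 - (-3)) / (6 - 4) = 6
P[0,2,4,5] = (-1 - 0) / (5 - 0) = -1/5
P[2,4,5,6] = (6 - (-1)) / (6 - 2) = 7/4
P[0,2,4,5,6] = (7/4 - (-1/5)) / (6 - 0) = 13/40

13/40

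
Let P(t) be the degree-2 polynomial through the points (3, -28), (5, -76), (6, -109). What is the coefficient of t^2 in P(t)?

The leading coefficient equals the top divided difference P[3,5,6].
P[3,5] = (-76 - (-28)) / (5 - 3) = -24
P[5,6] = (-109 - (-76)) / (6 - 5) = -33
P[3,5,6] = (-33 - (-24)) / (6 - 3) = -3

-3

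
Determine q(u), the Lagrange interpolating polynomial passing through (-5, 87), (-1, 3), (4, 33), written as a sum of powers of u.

q(u) = 3u^2 - 3u - 3

L_0(u) = (u + 1)(u - 4) / [36] = (1/36)u^2 - (1/12)u - 1/9
L_1(u) = (u + 5)(u - 4) / [-20] = -(1/20)u^2 - (1/20)u + 1
L_2(u) = (u + 5)(u + 1) / [45] = (1/45)u^2 + (2/15)u + 1/9
q(u) = 87·L_0 + 3·L_1 + 33·L_2
  87·L_0(u) = (29/12)u^2 - (29/4)u - 29/3
  3·L_1(u) = -(3/20)u^2 - (3/20)u + 3
  33·L_2(u) = (11/15)u^2 + (22/5)u + 11/3
Adding term by term: 3u^2 - 3u - 3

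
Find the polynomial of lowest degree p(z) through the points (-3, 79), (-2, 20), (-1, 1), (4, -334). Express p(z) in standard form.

p(z) = -4z^3 - 4z^2 - 3z - 2

Newton's divided differences:
p[-3,-2] = (20 - 79) / (-2 - (-3)) = -59
p[-2,-1] = (1 - 20) / (-1 - (-2)) = -19
p[-1,4] = (-334 - 1) / (4 - (-1)) = -67
p[-3,-2,-1] = (-19 - (-59)) / (-1 - (-3)) = 20
p[-2,-1,4] = (-67 - (-19)) / (4 - (-2)) = -8
p[-3,-2,-1,4] = (-8 - 20) / (4 - (-3)) = -4
p(z) = 79 + (-59)·(z + 3) + 20·(z + 3)(z + 2) + (-4)·(z + 3)(z + 2)(z + 1)
Expanding: p(z) = -4z^3 - 4z^2 - 3z - 2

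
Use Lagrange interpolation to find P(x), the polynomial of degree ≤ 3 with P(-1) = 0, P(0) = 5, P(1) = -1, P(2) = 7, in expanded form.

P(x) = (25/6)x^3 - (11/2)x^2 - (14/3)x + 5

L_0(x) = x(x - 1)(x - 2) / [-6] = -(1/6)x^3 + (1/2)x^2 - (1/3)x
L_1(x) = (x + 1)(x - 1)(x - 2) / [2] = (1/2)x^3 - x^2 - (1/2)x + 1
L_2(x) = (x + 1)x(x - 2) / [-2] = -(1/2)x^3 + (1/2)x^2 + x
L_3(x) = (x + 1)x(x - 1) / [6] = (1/6)x^3 - (1/6)x
P(x) = 0·L_0 + 5·L_1 + (-1)·L_2 + 7·L_3
  0·L_0(x) = 0
  5·L_1(x) = (5/2)x^3 - 5x^2 - (5/2)x + 5
  (-1)·L_2(x) = (1/2)x^3 - (1/2)x^2 - x
  7·L_3(x) = (7/6)x^3 - (7/6)x
Adding term by term: (25/6)x^3 - (11/2)x^2 - (14/3)x + 5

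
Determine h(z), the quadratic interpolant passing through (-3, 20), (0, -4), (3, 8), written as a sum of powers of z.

h(z) = 2z^2 - 2z - 4

Build the Lagrange basis polynomials:
L_0(z) = z(z - 3) / [18] = (1/18)z^2 - (1/6)z
L_1(z) = (z + 3)(z - 3) / [-9] = -(1/9)z^2 + 1
L_2(z) = (z + 3)z / [18] = (1/18)z^2 + (1/6)z
h(z) = 20·L_0 + (-4)·L_1 + 8·L_2
  20·L_0(z) = (10/9)z^2 - (10/3)z
  (-4)·L_1(z) = (4/9)z^2 - 4
  8·L_2(z) = (4/9)z^2 + (4/3)z
Adding term by term: 2z^2 - 2z - 4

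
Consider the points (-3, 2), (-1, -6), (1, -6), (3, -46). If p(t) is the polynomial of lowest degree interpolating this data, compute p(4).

-96

Evaluate each Lagrange basis at t = 4:
L_0(4) = (5)·(3)·(1)/[(-2)·(-4)·(-6)] = -5/16
L_1(4) = (7)·(3)·(1)/[(2)·(-2)·(-4)] = 21/16
L_2(4) = (7)·(5)·(1)/[(4)·(2)·(-2)] = -35/16
L_3(4) = (7)·(5)·(3)/[(6)·(4)·(2)] = 35/16
Sum: 2·(-5/16) + (-6)·(21/16) + (-6)·(-35/16) + (-46)·(35/16) = -96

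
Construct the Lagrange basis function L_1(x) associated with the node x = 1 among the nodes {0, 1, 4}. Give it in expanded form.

L_1(x) = -(1/3)x^2 + (4/3)x

L_1(x) = x(x - 4) / [(1)·(-3)]
       = (x^2 - 4x) / (-3)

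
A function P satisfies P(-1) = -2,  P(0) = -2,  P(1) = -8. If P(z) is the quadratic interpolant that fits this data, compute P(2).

Using Newton's divided-difference form:
P[-1,0] = (-2 - (-2)) / (0 - (-1)) = 0
P[0,1] = (-8 - (-2)) / (1 - 0) = -6
P[-1,0,1] = (-6 - 0) / (1 - (-1)) = -3
P(2) = -2 + 0·(3) + (-3)·(3)·(2) = -20

-20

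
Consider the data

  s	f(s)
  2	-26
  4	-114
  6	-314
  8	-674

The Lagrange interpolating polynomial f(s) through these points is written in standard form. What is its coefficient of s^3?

L_0(s) = (s - 4)(s - 6)(s - 8) / [-48] = -(1/48)s^3 + (3/8)s^2 - (13/6)s + 4
L_1(s) = (s - 2)(s - 6)(s - 8) / [16] = (1/16)s^3 - s^2 + (19/4)s - 6
L_2(s) = (s - 2)(s - 4)(s - 8) / [-16] = -(1/16)s^3 + (7/8)s^2 - (7/2)s + 4
L_3(s) = (s - 2)(s - 4)(s - 6) / [48] = (1/48)s^3 - (1/4)s^2 + (11/12)s - 1
f(s) = (-26)·L_0 + (-114)·L_1 + (-314)·L_2 + (-674)·L_3
Only the coefficient of s^3 is needed; take it from each L_i and combine:
(-26)·(-1/48) + (-114)·(1/16) + (-314)·(-1/16) + (-674)·(1/48) = -1

-1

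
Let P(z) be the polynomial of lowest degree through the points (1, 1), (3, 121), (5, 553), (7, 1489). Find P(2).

L_0(2) = (-1)·(-3)·(-5)/[(-2)·(-4)·(-6)] = 5/16
L_1(2) = (1)·(-3)·(-5)/[(2)·(-2)·(-4)] = 15/16
L_2(2) = (1)·(-1)·(-5)/[(4)·(2)·(-2)] = -5/16
L_3(2) = (1)·(-1)·(-3)/[(6)·(4)·(2)] = 1/16
Sum: 1·(5/16) + 121·(15/16) + 553·(-5/16) + 1489·(1/16) = 34

34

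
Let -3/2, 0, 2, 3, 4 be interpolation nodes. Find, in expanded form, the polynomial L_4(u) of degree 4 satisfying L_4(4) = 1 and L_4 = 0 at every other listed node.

L_4(u) = (u + 3/2)u(u - 2)(u - 3) / [(11/2)·(4)·(2)·(1)]
       = (u^4 - (7/2)u^3 - (3/2)u^2 + 9u) / (44)

L_4(u) = (1/44)u^4 - (7/88)u^3 - (3/88)u^2 + (9/44)u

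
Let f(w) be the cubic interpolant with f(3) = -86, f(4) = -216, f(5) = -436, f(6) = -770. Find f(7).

Evaluate each Lagrange basis at w = 7:
L_0(7) = (3)·(2)·(1)/[(-1)·(-2)·(-3)] = -1
L_1(7) = (4)·(2)·(1)/[(1)·(-1)·(-2)] = 4
L_2(7) = (4)·(3)·(1)/[(2)·(1)·(-1)] = -6
L_3(7) = (4)·(3)·(2)/[(3)·(2)·(1)] = 4
Sum: (-86)·(-1) + (-216)·(4) + (-436)·(-6) + (-770)·(4) = -1242

-1242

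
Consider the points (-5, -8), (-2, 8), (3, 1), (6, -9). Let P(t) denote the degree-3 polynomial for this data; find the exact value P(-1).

3001/330

Evaluate each Lagrange basis at t = -1:
L_0(-1) = (1)·(-4)·(-7)/[(-3)·(-8)·(-11)] = -7/66
L_1(-1) = (4)·(-4)·(-7)/[(3)·(-5)·(-8)] = 14/15
L_2(-1) = (4)·(1)·(-7)/[(8)·(5)·(-3)] = 7/30
L_3(-1) = (4)·(1)·(-4)/[(11)·(8)·(3)] = -2/33
Sum: (-8)·(-7/66) + 8·(14/15) + 1·(7/30) + (-9)·(-2/33) = 3001/330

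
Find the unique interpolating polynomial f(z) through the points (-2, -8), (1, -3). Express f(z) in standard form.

f(z) = (5/3)z - 14/3

Build the Lagrange basis polynomials:
L_0(z) = (z - 1) / [-3] = -(1/3)z + 1/3
L_1(z) = (z + 2) / [3] = (1/3)z + 2/3
f(z) = (-8)·L_0 + (-3)·L_1
  (-8)·L_0(z) = (8/3)z - 8/3
  (-3)·L_1(z) = -z - 2
Adding term by term: (5/3)z - 14/3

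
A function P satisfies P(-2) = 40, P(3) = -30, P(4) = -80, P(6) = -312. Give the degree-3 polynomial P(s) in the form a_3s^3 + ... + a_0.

Newton's divided differences:
P[-2,3] = (-30 - 40) / (3 - (-2)) = -14
P[3,4] = (-80 - (-30)) / (4 - 3) = -50
P[4,6] = (-312 - (-80)) / (6 - 4) = -116
P[-2,3,4] = (-50 - (-14)) / (4 - (-2)) = -6
P[3,4,6] = (-116 - (-50)) / (6 - 3) = -22
P[-2,3,4,6] = (-22 - (-6)) / (6 - (-2)) = -2
P(s) = 40 + (-14)·(s + 2) + (-6)·(s + 2)(s - 3) + (-2)·(s + 2)(s - 3)(s - 4)
Expanding: P(s) = -2s^3 + 4s^2 - 4s

P(s) = -2s^3 + 4s^2 - 4s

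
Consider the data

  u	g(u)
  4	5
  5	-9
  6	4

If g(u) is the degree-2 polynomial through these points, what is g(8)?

Using Newton's divided-difference form:
g[4,5] = (-9 - 5) / (5 - 4) = -14
g[5,6] = (4 - (-9)) / (6 - 5) = 13
g[4,5,6] = (13 - (-14)) / (6 - 4) = 27/2
g(8) = 5 + (-14)·(4) + (27/2)·(4)·(3) = 111

111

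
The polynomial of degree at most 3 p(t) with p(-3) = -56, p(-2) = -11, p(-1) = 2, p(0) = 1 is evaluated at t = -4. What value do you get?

L_0(-4) = (-2)·(-3)·(-4)/[(-1)·(-2)·(-3)] = 4
L_1(-4) = (-1)·(-3)·(-4)/[(1)·(-1)·(-2)] = -6
L_2(-4) = (-1)·(-2)·(-4)/[(2)·(1)·(-1)] = 4
L_3(-4) = (-1)·(-2)·(-3)/[(3)·(2)·(1)] = -1
Sum: (-56)·(4) + (-11)·(-6) + 2·(4) + 1·(-1) = -151

-151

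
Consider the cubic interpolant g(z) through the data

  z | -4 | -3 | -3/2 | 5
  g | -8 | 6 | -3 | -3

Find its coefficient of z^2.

L_0(z) = (z + 3)(z + 3/2)(z - 5) / [-45/2] = -(2/45)z^3 + (1/45)z^2 + (4/5)z + 1
L_1(z) = (z + 4)(z + 3/2)(z - 5) / [12] = (1/12)z^3 + (1/24)z^2 - (43/24)z - 5/2
L_2(z) = (z + 4)(z + 3)(z - 5) / [-195/8] = -(8/195)z^3 - (16/195)z^2 + (184/195)z + 32/13
L_3(z) = (z + 4)(z + 3)(z + 3/2) / [468] = (1/468)z^3 + (17/936)z^2 + (5/104)z + 1/26
g(z) = (-8)·L_0 + 6·L_1 + (-3)·L_2 + (-3)·L_3
Only the coefficient of z^2 is needed; take it from each L_i and combine:
(-8)·(1/45) + 6·(1/24) + (-3)·(-16/195) + (-3)·(17/936) = 19/72

19/72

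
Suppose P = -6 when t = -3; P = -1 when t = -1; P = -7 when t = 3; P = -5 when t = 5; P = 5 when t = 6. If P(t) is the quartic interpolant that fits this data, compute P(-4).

Using Newton's divided-difference form:
P[-3,-1] = (-1 - (-6)) / (-1 - (-3)) = 5/2
P[-1,3] = (-7 - (-1)) / (3 - (-1)) = -3/2
P[3,5] = (-5 - (-7)) / (5 - 3) = 1
P[5,6] = (5 - (-5)) / (6 - 5) = 10
P[-3,-1,3] = (-3/2 - 5/2) / (3 - (-3)) = -2/3
P[-1,3,5] = (1 - (-3/2)) / (5 - (-1)) = 5/12
P[3,5,6] = (10 - 1) / (6 - 3) = 3
P[-3,-1,3,5] = (5/12 - (-2/3)) / (5 - (-3)) = 13/96
P[-1,3,5,6] = (3 - 5/12) / (6 - (-1)) = 31/84
P[-3,-1,3,5,6] = (31/84 - 13/96) / (6 - (-3)) = 157/6048
P(-4) = -6 + (5/2)·(-1) + (-2/3)·(-1)·(-3) + (13/96)·(-1)·(-3)·(-7) + (157/6048)·(-1)·(-3)·(-7)·(-9) = -135/16

-135/16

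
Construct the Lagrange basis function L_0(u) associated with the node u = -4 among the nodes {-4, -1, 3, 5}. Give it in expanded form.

L_0(u) = (u + 1)(u - 3)(u - 5) / [(-3)·(-7)·(-9)]
       = (u^3 - 7u^2 + 7u + 15) / (-189)

L_0(u) = -(1/189)u^3 + (1/27)u^2 - (1/27)u - 5/63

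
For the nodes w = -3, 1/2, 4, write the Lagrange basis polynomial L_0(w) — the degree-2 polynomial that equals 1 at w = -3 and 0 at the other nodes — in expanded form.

L_0(w) = (w - 1/2)(w - 4) / [(-7/2)·(-7)]
       = (w^2 - (9/2)w + 2) / (49/2)

L_0(w) = (2/49)w^2 - (9/49)w + 4/49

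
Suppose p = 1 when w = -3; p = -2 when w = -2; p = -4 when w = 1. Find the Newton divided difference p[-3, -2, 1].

7/12

p[-3,-2] = (-2 - 1) / (-2 - (-3)) = -3
p[-2,1] = (-4 - (-2)) / (1 - (-2)) = -2/3
p[-3,-2,1] = (-2/3 - (-3)) / (1 - (-3)) = 7/12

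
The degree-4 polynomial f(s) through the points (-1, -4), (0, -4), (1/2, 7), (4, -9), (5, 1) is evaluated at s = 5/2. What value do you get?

L_0(5/2) = (5/2)·(2)·(-3/2)·(-5/2)/[(-1)·(-3/2)·(-5)·(-6)] = 5/12
L_1(5/2) = (7/2)·(2)·(-3/2)·(-5/2)/[(1)·(-1/2)·(-4)·(-5)] = -21/8
L_2(5/2) = (7/2)·(5/2)·(-3/2)·(-5/2)/[(3/2)·(1/2)·(-7/2)·(-9/2)] = 25/9
L_3(5/2) = (7/2)·(5/2)·(2)·(-5/2)/[(5)·(4)·(7/2)·(-1)] = 5/8
L_4(5/2) = (7/2)·(5/2)·(2)·(-3/2)/[(6)·(5)·(9/2)·(1)] = -7/36
Sum: (-4)·(5/12) + (-4)·(-21/8) + 7·(25/9) + (-9)·(5/8) + 1·(-7/36) = 539/24

539/24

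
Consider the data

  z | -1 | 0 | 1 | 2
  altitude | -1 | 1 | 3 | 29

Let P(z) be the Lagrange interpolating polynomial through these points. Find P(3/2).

Evaluate each Lagrange basis at z = 3/2:
L_0(3/2) = (3/2)·(1/2)·(-1/2)/[(-1)·(-2)·(-3)] = 1/16
L_1(3/2) = (5/2)·(1/2)·(-1/2)/[(1)·(-1)·(-2)] = -5/16
L_2(3/2) = (5/2)·(3/2)·(-1/2)/[(2)·(1)·(-1)] = 15/16
L_3(3/2) = (5/2)·(3/2)·(1/2)/[(3)·(2)·(1)] = 5/16
Sum: (-1)·(1/16) + 1·(-5/16) + 3·(15/16) + 29·(5/16) = 23/2

23/2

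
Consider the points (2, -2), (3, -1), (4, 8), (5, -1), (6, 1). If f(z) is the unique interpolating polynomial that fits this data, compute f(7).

Evaluate each Lagrange basis at z = 7:
L_0(7) = (4)·(3)·(2)·(1)/[(-1)·(-2)·(-3)·(-4)] = 1
L_1(7) = (5)·(3)·(2)·(1)/[(1)·(-1)·(-2)·(-3)] = -5
L_2(7) = (5)·(4)·(2)·(1)/[(2)·(1)·(-1)·(-2)] = 10
L_3(7) = (5)·(4)·(3)·(1)/[(3)·(2)·(1)·(-1)] = -10
L_4(7) = (5)·(4)·(3)·(2)/[(4)·(3)·(2)·(1)] = 5
Sum: (-2)·(1) + (-1)·(-5) + 8·(10) + (-1)·(-10) + 1·(5) = 98

98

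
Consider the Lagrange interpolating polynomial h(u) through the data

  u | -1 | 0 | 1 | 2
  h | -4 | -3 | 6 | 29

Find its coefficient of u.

L_0(u) = u(u - 1)(u - 2) / [-6] = -(1/6)u^3 + (1/2)u^2 - (1/3)u
L_1(u) = (u + 1)(u - 1)(u - 2) / [2] = (1/2)u^3 - u^2 - (1/2)u + 1
L_2(u) = (u + 1)u(u - 2) / [-2] = -(1/2)u^3 + (1/2)u^2 + u
L_3(u) = (u + 1)u(u - 1) / [6] = (1/6)u^3 - (1/6)u
h(u) = (-4)·L_0 + (-3)·L_1 + 6·L_2 + 29·L_3
Only the coefficient of u is needed; take it from each L_i and combine:
(-4)·(-1/3) + (-3)·(-1/2) + 6·(1) + 29·(-1/6) = 4

4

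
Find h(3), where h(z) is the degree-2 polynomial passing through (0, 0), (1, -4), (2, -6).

-6

L_0(3) = (2)·(1)/[(-1)·(-2)] = 1
L_1(3) = (3)·(1)/[(1)·(-1)] = -3
L_2(3) = (3)·(2)/[(2)·(1)] = 3
Sum: 0 + (-4)·(-3) + (-6)·(3) = -6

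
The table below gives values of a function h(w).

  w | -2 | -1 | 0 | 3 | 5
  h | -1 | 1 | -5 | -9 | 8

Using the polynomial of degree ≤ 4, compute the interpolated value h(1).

-394/35

Evaluate each Lagrange basis at w = 1:
L_0(1) = (2)·(1)·(-2)·(-4)/[(-1)·(-2)·(-5)·(-7)] = 8/35
L_1(1) = (3)·(1)·(-2)·(-4)/[(1)·(-1)·(-4)·(-6)] = -1
L_2(1) = (3)·(2)·(-2)·(-4)/[(2)·(1)·(-3)·(-5)] = 8/5
L_3(1) = (3)·(2)·(1)·(-4)/[(5)·(4)·(3)·(-2)] = 1/5
L_4(1) = (3)·(2)·(1)·(-2)/[(7)·(6)·(5)·(2)] = -1/35
Sum: (-1)·(8/35) + 1·(-1) + (-5)·(8/5) + (-9)·(1/5) + 8·(-1/35) = -394/35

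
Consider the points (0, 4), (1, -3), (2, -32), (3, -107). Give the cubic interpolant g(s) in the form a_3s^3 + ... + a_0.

Build the Lagrange basis polynomials:
L_0(s) = (s - 1)(s - 2)(s - 3) / [-6] = -(1/6)s^3 + s^2 - (11/6)s + 1
L_1(s) = s(s - 2)(s - 3) / [2] = (1/2)s^3 - (5/2)s^2 + 3s
L_2(s) = s(s - 1)(s - 3) / [-2] = -(1/2)s^3 + 2s^2 - (3/2)s
L_3(s) = s(s - 1)(s - 2) / [6] = (1/6)s^3 - (1/2)s^2 + (1/3)s
g(s) = 4·L_0 + (-3)·L_1 + (-32)·L_2 + (-107)·L_3
  4·L_0(s) = -(2/3)s^3 + 4s^2 - (22/3)s + 4
  (-3)·L_1(s) = -(3/2)s^3 + (15/2)s^2 - 9s
  (-32)·L_2(s) = 16s^3 - 64s^2 + 48s
  (-107)·L_3(s) = -(107/6)s^3 + (107/2)s^2 - (107/3)s
Adding term by term: -4s^3 + s^2 - 4s + 4

g(s) = -4s^3 + s^2 - 4s + 4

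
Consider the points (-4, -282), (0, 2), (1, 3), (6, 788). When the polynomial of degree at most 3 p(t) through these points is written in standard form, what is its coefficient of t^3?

Build the Lagrange basis polynomials:
L_0(t) = t(t - 1)(t - 6) / [-200] = -(1/200)t^3 + (7/200)t^2 - (3/100)t
L_1(t) = (t + 4)(t - 1)(t - 6) / [24] = (1/24)t^3 - (1/8)t^2 - (11/12)t + 1
L_2(t) = (t + 4)t(t - 6) / [-25] = -(1/25)t^3 + (2/25)t^2 + (24/25)t
L_3(t) = (t + 4)t(t - 1) / [300] = (1/300)t^3 + (1/100)t^2 - (1/75)t
p(t) = (-282)·L_0 + 2·L_1 + 3·L_2 + 788·L_3
Only the coefficient of t^3 is needed; take it from each L_i and combine:
(-282)·(-1/200) + 2·(1/24) + 3·(-1/25) + 788·(1/300) = 4

4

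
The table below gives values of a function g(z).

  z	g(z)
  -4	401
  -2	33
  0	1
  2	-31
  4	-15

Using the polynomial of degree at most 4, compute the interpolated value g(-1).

Evaluate each Lagrange basis at z = -1:
L_0(-1) = (1)·(-1)·(-3)·(-5)/[(-2)·(-4)·(-6)·(-8)] = -5/128
L_1(-1) = (3)·(-1)·(-3)·(-5)/[(2)·(-2)·(-4)·(-6)] = 15/32
L_2(-1) = (3)·(1)·(-3)·(-5)/[(4)·(2)·(-2)·(-4)] = 45/64
L_3(-1) = (3)·(1)·(-1)·(-5)/[(6)·(4)·(2)·(-2)] = -5/32
L_4(-1) = (3)·(1)·(-1)·(-3)/[(8)·(6)·(4)·(2)] = 3/128
Sum: 401·(-5/128) + 33·(15/32) + 1·(45/64) + (-31)·(-5/32) + (-15)·(3/128) = 5

5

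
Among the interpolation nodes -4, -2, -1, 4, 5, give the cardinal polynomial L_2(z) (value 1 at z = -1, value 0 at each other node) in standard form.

L_2(z) = (1/90)z^4 - (1/30)z^3 - (13/45)z^2 + (8/15)z + 16/9

L_2(z) = (z + 4)(z + 2)(z - 4)(z - 5) / [(3)·(1)·(-5)·(-6)]
       = (z^4 - 3z^3 - 26z^2 + 48z + 160) / (90)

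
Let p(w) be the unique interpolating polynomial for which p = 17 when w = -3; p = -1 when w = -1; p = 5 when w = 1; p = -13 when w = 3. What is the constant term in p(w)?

L_0(w) = (w + 1)(w - 1)(w - 3) / [-48] = -(1/48)w^3 + (1/16)w^2 + (1/48)w - 1/16
L_1(w) = (w + 3)(w - 1)(w - 3) / [16] = (1/16)w^3 - (1/16)w^2 - (9/16)w + 9/16
L_2(w) = (w + 3)(w + 1)(w - 3) / [-16] = -(1/16)w^3 - (1/16)w^2 + (9/16)w + 9/16
L_3(w) = (w + 3)(w + 1)(w - 1) / [48] = (1/48)w^3 + (1/16)w^2 - (1/48)w - 1/16
p(w) = 17·L_0 + (-1)·L_1 + 5·L_2 + (-13)·L_3
Only the constant term is needed; take it from each L_i and combine:
17·(-1/16) + (-1)·(9/16) + 5·(9/16) + (-13)·(-1/16) = 2

2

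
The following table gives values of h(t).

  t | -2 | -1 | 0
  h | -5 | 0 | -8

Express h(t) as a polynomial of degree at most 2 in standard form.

h(t) = -(13/2)t^2 - (29/2)t - 8

Build the Lagrange basis polynomials:
L_0(t) = (t + 1)t / [2] = (1/2)t^2 + (1/2)t
L_1(t) = (t + 2)t / [-1] = -t^2 - 2t
L_2(t) = (t + 2)(t + 1) / [2] = (1/2)t^2 + (3/2)t + 1
h(t) = (-5)·L_0 + 0·L_1 + (-8)·L_2
  (-5)·L_0(t) = -(5/2)t^2 - (5/2)t
  0·L_1(t) = 0
  (-8)·L_2(t) = -4t^2 - 12t - 8
Adding term by term: -(13/2)t^2 - (29/2)t - 8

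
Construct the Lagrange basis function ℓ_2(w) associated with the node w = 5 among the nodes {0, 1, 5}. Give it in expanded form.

ℓ_2(w) = w(w - 1) / [(5)·(4)]
       = (w^2 - w) / (20)

ℓ_2(w) = (1/20)w^2 - (1/20)w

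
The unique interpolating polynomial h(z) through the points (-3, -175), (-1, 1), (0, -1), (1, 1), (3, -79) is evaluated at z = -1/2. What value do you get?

Using Newton's divided-difference form:
h[-3,-1] = (1 - (-175)) / (-1 - (-3)) = 88
h[-1,0] = (-1 - 1) / (0 - (-1)) = -2
h[0,1] = (1 - (-1)) / (1 - 0) = 2
h[1,3] = (-79 - 1) / (3 - 1) = -40
h[-3,-1,0] = (-2 - 88) / (0 - (-3)) = -30
h[-1,0,1] = (2 - (-2)) / (1 - (-1)) = 2
h[0,1,3] = (-40 - 2) / (3 - 0) = -14
h[-3,-1,0,1] = (2 - (-30)) / (1 - (-3)) = 8
h[-1,0,1,3] = (-14 - 2) / (3 - (-1)) = -4
h[-3,-1,0,1,3] = (-4 - 8) / (3 - (-3)) = -2
h(-1/2) = -175 + 88·(5/2) + (-30)·(5/2)·(1/2) + 8·(5/2)·(1/2)·(-1/2) + (-2)·(5/2)·(1/2)·(-1/2)·(-3/2) = 5/8

5/8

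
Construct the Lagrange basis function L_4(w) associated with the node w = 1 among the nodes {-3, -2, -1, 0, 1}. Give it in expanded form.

L_4(w) = (1/24)w^4 + (1/4)w^3 + (11/24)w^2 + (1/4)w

L_4(w) = (w + 3)(w + 2)(w + 1)w / [(4)·(3)·(2)·(1)]
       = (w^4 + 6w^3 + 11w^2 + 6w) / (24)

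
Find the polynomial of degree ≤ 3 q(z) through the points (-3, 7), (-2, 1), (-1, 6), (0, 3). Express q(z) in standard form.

Newton's divided differences:
q[-3,-2] = (1 - 7) / (-2 - (-3)) = -6
q[-2,-1] = (6 - 1) / (-1 - (-2)) = 5
q[-1,0] = (3 - 6) / (0 - (-1)) = -3
q[-3,-2,-1] = (5 - (-6)) / (-1 - (-3)) = 11/2
q[-2,-1,0] = (-3 - 5) / (0 - (-2)) = -4
q[-3,-2,-1,0] = (-4 - 11/2) / (0 - (-3)) = -19/6
q(z) = 7 + (-6)·(z + 3) + (11/2)·(z + 3)(z + 2) + (-19/6)·(z + 3)(z + 2)(z + 1)
Expanding: q(z) = -(19/6)z^3 - (27/2)z^2 - (40/3)z + 3

q(z) = -(19/6)z^3 - (27/2)z^2 - (40/3)z + 3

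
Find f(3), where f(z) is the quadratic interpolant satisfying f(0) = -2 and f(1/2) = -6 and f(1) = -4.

64

L_0(3) = (5/2)·(2)/[(-1/2)·(-1)] = 10
L_1(3) = (3)·(2)/[(1/2)·(-1/2)] = -24
L_2(3) = (3)·(5/2)/[(1)·(1/2)] = 15
Sum: (-2)·(10) + (-6)·(-24) + (-4)·(15) = 64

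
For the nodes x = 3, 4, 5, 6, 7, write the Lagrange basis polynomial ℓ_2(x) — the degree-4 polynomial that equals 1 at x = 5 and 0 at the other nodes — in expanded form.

ℓ_2(x) = (1/4)x^4 - 5x^3 + (145/4)x^2 - (225/2)x + 126

ℓ_2(x) = (x - 3)(x - 4)(x - 6)(x - 7) / [(2)·(1)·(-1)·(-2)]
       = (x^4 - 20x^3 + 145x^2 - 450x + 504) / (4)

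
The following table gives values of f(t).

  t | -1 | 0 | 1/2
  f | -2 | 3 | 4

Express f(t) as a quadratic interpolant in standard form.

f(t) = -2t^2 + 3t + 3

Build the Lagrange basis polynomials:
L_0(t) = t(t - 1/2) / [3/2] = (2/3)t^2 - (1/3)t
L_1(t) = (t + 1)(t - 1/2) / [-1/2] = -2t^2 - t + 1
L_2(t) = (t + 1)t / [3/4] = (4/3)t^2 + (4/3)t
f(t) = (-2)·L_0 + 3·L_1 + 4·L_2
  (-2)·L_0(t) = -(4/3)t^2 + (2/3)t
  3·L_1(t) = -6t^2 - 3t + 3
  4·L_2(t) = (16/3)t^2 + (16/3)t
Adding term by term: -2t^2 + 3t + 3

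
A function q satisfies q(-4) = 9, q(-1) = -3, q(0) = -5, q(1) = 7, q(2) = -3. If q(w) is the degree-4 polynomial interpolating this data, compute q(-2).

99/5

Using Newton's divided-difference form:
q[-4,-1] = (-3 - 9) / (-1 - (-4)) = -4
q[-1,0] = (-5 - (-3)) / (0 - (-1)) = -2
q[0,1] = (7 - (-5)) / (1 - 0) = 12
q[1,2] = (-3 - 7) / (2 - 1) = -10
q[-4,-1,0] = (-2 - (-4)) / (0 - (-4)) = 1/2
q[-1,0,1] = (12 - (-2)) / (1 - (-1)) = 7
q[0,1,2] = (-10 - 12) / (2 - 0) = -11
q[-4,-1,0,1] = (7 - 1/2) / (1 - (-4)) = 13/10
q[-1,0,1,2] = (-11 - 7) / (2 - (-1)) = -6
q[-4,-1,0,1,2] = (-6 - 13/10) / (2 - (-4)) = -73/60
q(-2) = 9 + (-4)·(2) + (1/2)·(2)·(-1) + (13/10)·(2)·(-1)·(-2) + (-73/60)·(2)·(-1)·(-2)·(-3) = 99/5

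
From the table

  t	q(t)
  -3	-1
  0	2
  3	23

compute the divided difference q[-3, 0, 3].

1

q[-3,0] = (2 - (-1)) / (0 - (-3)) = 1
q[0,3] = (23 - 2) / (3 - 0) = 7
q[-3,0,3] = (7 - 1) / (3 - (-3)) = 1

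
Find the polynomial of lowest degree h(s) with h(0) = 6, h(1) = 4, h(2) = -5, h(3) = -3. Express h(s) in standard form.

L_0(s) = (s - 1)(s - 2)(s - 3) / [-6] = -(1/6)s^3 + s^2 - (11/6)s + 1
L_1(s) = s(s - 2)(s - 3) / [2] = (1/2)s^3 - (5/2)s^2 + 3s
L_2(s) = s(s - 1)(s - 3) / [-2] = -(1/2)s^3 + 2s^2 - (3/2)s
L_3(s) = s(s - 1)(s - 2) / [6] = (1/6)s^3 - (1/2)s^2 + (1/3)s
h(s) = 6·L_0 + 4·L_1 + (-5)·L_2 + (-3)·L_3
  6·L_0(s) = -s^3 + 6s^2 - 11s + 6
  4·L_1(s) = 2s^3 - 10s^2 + 12s
  (-5)·L_2(s) = (5/2)s^3 - 10s^2 + (15/2)s
  (-3)·L_3(s) = -(1/2)s^3 + (3/2)s^2 - s
Adding term by term: 3s^3 - (25/2)s^2 + (15/2)s + 6

h(s) = 3s^3 - (25/2)s^2 + (15/2)s + 6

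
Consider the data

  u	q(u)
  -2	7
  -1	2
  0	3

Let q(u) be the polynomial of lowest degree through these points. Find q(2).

23

L_0(2) = (3)·(2)/[(-1)·(-2)] = 3
L_1(2) = (4)·(2)/[(1)·(-1)] = -8
L_2(2) = (4)·(3)/[(2)·(1)] = 6
Sum: 7·(3) + 2·(-8) + 3·(6) = 23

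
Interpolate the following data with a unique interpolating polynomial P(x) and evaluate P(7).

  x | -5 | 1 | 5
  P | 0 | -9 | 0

9

L_0(7) = (6)·(2)/[(-6)·(-10)] = 1/5
L_1(7) = (12)·(2)/[(6)·(-4)] = -1
L_2(7) = (12)·(6)/[(10)·(4)] = 9/5
Sum: 0 + (-9)·(-1) + 0 = 9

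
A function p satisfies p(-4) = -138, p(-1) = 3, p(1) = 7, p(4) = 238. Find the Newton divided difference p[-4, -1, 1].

p[-4,-1] = (3 - (-138)) / (-1 - (-4)) = 47
p[-1,1] = (7 - 3) / (1 - (-1)) = 2
p[-4,-1,1] = (2 - 47) / (1 - (-4)) = -9

-9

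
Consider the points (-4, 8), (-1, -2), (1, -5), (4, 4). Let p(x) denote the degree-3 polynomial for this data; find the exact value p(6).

Evaluate each Lagrange basis at x = 6:
L_0(6) = (7)·(5)·(2)/[(-3)·(-5)·(-8)] = -7/12
L_1(6) = (10)·(5)·(2)/[(3)·(-2)·(-5)] = 10/3
L_2(6) = (10)·(7)·(2)/[(5)·(2)·(-3)] = -14/3
L_3(6) = (10)·(7)·(5)/[(8)·(5)·(3)] = 35/12
Sum: 8·(-7/12) + (-2)·(10/3) + (-5)·(-14/3) + 4·(35/12) = 71/3

71/3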